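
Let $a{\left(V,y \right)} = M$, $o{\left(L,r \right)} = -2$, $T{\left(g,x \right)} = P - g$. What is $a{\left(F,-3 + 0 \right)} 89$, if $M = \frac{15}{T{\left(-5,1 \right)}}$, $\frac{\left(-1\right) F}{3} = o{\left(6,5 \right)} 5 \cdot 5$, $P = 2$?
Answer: $\frac{1335}{7} \approx 190.71$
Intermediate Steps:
$T{\left(g,x \right)} = 2 - g$
$F = 150$ ($F = - 3 \left(-2\right) 5 \cdot 5 = - 3 \left(\left(-10\right) 5\right) = \left(-3\right) \left(-50\right) = 150$)
$M = \frac{15}{7}$ ($M = \frac{15}{2 - -5} = \frac{15}{2 + 5} = \frac{15}{7} \approx 2.1429$)
$a{\left(V,y \right)} = \frac{15}{7}$
$a{\left(F,-3 + 0 \right)} 89 = \frac{15}{7} \cdot 89 = \frac{1335}{7}$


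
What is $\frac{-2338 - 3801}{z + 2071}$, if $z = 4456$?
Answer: $- \frac{6139}{6527} \approx -0.94055$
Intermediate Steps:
$\frac{-2338 - 3801}{z + 2071} = \frac{-2338 - 3801}{4456 + 2071} = - \frac{6139}{6527}$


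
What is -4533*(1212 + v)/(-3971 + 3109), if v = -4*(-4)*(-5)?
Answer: 2565678/431 ≈ 5952.9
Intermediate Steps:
v = -80 (v = 16*(-5) = -80)
-4533*(1212 + v)/(-3971 + 3109) = -4533*(1212 - 80)/(-3971 + 3109) = -4533/((-862/1132)) = -4533/((-862*1/1132)) = -4533/(-431/566) = -4533*(-566/431) = 2565678/431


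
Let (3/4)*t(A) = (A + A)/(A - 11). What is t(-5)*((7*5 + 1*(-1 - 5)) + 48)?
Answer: 385/6 ≈ 64.167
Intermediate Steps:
t(A) = 8*A/(3*(-11 + A)) (t(A) = 4*((A + A)/(A - 11))/3 = 4*((2*A)/(-11 + A))/3 = 4*(2*A/(-11 + A))/3 = 8*A/(3*(-11 + A)))
t(-5)*((7*5 + 1*(-1 - 5)) + 48) = ((8/3)*(-5)/(-11 - 5))*((7*5 + 1*(-1 - 5)) + 48) = ((8/3)*(-5)/(-16))*((35 + 1*(-6)) + 48) = ((8/3)*(-5)*(-1/16))*((35 - 6) + 48) = 5*(29 + 48)/6 = (⅚)*77 = 385/6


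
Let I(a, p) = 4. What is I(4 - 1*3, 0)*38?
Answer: 152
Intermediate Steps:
I(4 - 1*3, 0)*38 = 4*38 = 152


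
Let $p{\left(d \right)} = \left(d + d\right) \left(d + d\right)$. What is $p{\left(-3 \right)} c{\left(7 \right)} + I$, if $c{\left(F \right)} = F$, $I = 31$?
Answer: $283$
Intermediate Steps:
$p{\left(d \right)} = 4 d^{2}$ ($p{\left(d \right)} = 2 d 2 d = 4 d^{2}$)
$p{\left(-3 \right)} c{\left(7 \right)} + I = 4 \left(-3\right)^{2} \cdot 7 + 31 = 4 \cdot 9 \cdot 7 + 31 = 36 \cdot 7 + 31 = 252 + 31 = 283$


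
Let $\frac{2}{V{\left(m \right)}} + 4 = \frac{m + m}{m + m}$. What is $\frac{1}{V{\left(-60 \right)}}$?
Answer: $- \frac{3}{2} \approx -1.5$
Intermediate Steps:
$V{\left(m \right)} = - \frac{2}{3}$ ($V{\left(m \right)} = \frac{2}{-4 + \frac{m + m}{m + m}} = \frac{2}{-4 + \frac{2 m}{2 m}} = \frac{2}{-4 + 2 m \frac{1}{2 m}} = \frac{2}{-4 + 1} = \frac{2}{-3} = 2 \left(- \frac{1}{3}\right) = - \frac{2}{3}$)
$\frac{1}{V{\left(-60 \right)}} = \frac{1}{- \frac{2}{3}} = - \frac{3}{2}$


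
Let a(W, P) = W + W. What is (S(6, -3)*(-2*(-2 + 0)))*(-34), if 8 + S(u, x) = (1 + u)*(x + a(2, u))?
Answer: 136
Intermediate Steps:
a(W, P) = 2*W
S(u, x) = -8 + (1 + u)*(4 + x) (S(u, x) = -8 + (1 + u)*(x + 2*2) = -8 + (1 + u)*(x + 4) = -8 + (1 + u)*(4 + x))
(S(6, -3)*(-2*(-2 + 0)))*(-34) = ((-4 - 3 + 4*6 + 6*(-3))*(-2*(-2 + 0)))*(-34) = ((-4 - 3 + 24 - 18)*(-2*(-2)))*(-34) = -1*4*(-34) = -4*(-34) = 136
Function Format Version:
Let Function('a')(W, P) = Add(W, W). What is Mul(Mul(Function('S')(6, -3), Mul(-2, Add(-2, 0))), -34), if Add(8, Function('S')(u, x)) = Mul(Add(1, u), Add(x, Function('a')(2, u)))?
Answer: 136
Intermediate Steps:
Function('a')(W, P) = Mul(2, W)
Function('S')(u, x) = Add(-8, Mul(Add(1, u), Add(4, x))) (Function('S')(u, x) = Add(-8, Mul(Add(1, u), Add(x, Mul(2, 2)))) = Add(-8, Mul(Add(1, u), Add(x, 4))) = Add(-8, Mul(Add(1, u), Add(4, x))))
Mul(Mul(Function('S')(6, -3), Mul(-2, Add(-2, 0))), -34) = Mul(Mul(Add(-4, -3, Mul(4, 6), Mul(6, -3)), Mul(-2, Add(-2, 0))), -34) = Mul(Mul(Add(-4, -3, 24, -18), Mul(-2, -2)), -34) = Mul(Mul(-1, 4), -34) = Mul(-4, -34) = 136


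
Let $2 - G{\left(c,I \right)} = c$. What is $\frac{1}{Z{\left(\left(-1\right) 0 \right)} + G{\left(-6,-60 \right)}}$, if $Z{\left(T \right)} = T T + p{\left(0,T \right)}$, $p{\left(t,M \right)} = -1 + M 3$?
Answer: $\frac{1}{7} \approx 0.14286$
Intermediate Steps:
$p{\left(t,M \right)} = -1 + 3 M$
$G{\left(c,I \right)} = 2 - c$
$Z{\left(T \right)} = -1 + T^{2} + 3 T$ ($Z{\left(T \right)} = T T + \left(-1 + 3 T\right) = T^{2} + \left(-1 + 3 T\right) = -1 + T^{2} + 3 T$)
$\frac{1}{Z{\left(\left(-1\right) 0 \right)} + G{\left(-6,-60 \right)}} = \frac{1}{\left(-1 + \left(\left(-1\right) 0\right)^{2} + 3 \left(\left(-1\right) 0\right)\right) + \left(2 - -6\right)} = \frac{1}{\left(-1 + 0^{2} + 3 \cdot 0\right) + \left(2 + 6\right)} = \frac{1}{\left(-1 + 0 + 0\right) + 8} = \frac{1}{-1 + 8} = \frac{1}{7}$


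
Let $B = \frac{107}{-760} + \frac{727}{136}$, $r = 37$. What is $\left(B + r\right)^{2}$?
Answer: $\frac{74334205449}{41731600} \approx 1781.2$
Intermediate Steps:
$B = \frac{33623}{6460}$ ($B = 107 \left(- \frac{1}{760}\right) + 727 \cdot \frac{1}{136} = - \frac{107}{760} + \frac{727}{136} = \frac{33623}{6460} \approx 5.2048$)
$\left(B + r\right)^{2} = \left(\frac{33623}{6460} + 37\right)^{2} = \left(\frac{272643}{6460}\right)^{2} = \frac{74334205449}{41731600}$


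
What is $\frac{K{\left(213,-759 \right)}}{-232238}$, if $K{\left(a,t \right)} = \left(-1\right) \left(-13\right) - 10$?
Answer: $- \frac{3}{232238} \approx -1.2918 \cdot 10^{-5}$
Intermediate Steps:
$K{\left(a,t \right)} = 3$ ($K{\left(a,t \right)} = 13 - 10 = 3$)
$\frac{K{\left(213,-759 \right)}}{-232238} = \frac{3}{-232238} = 3 \left(- \frac{1}{232238}\right) = - \frac{3}{232238}$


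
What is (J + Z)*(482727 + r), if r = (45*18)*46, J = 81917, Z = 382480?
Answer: 241480402839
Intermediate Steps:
r = 37260 (r = 810*46 = 37260)
(J + Z)*(482727 + r) = (81917 + 382480)*(482727 + 37260) = 464397*519987 = 241480402839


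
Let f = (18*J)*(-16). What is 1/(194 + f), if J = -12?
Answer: 1/3650 ≈ 0.00027397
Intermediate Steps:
f = 3456 (f = (18*(-12))*(-16) = -216*(-16) = 3456)
1/(194 + f) = 1/(194 + 3456) = 1/3650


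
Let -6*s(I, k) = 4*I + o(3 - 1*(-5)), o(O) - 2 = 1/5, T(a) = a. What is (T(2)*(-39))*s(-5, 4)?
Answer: -1157/5 ≈ -231.40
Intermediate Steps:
o(O) = 11/5 (o(O) = 2 + 1/5 = 2 + ⅕ = 11/5)
s(I, k) = -11/30 - 2*I/3 (s(I, k) = -(4*I + 11/5)/6 = -(11/5 + 4*I)/6 = -11/30 - 2*I/3)
(T(2)*(-39))*s(-5, 4) = (2*(-39))*(-11/30 - ⅔*(-5)) = -78*(-11/30 + 10/3) = -78*89/30 = -1157/5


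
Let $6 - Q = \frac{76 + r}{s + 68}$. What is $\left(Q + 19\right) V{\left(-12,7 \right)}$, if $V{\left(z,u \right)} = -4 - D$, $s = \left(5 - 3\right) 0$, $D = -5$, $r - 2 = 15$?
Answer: $\frac{1607}{68} \approx 23.632$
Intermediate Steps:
$r = 17$ ($r = 2 + 15 = 17$)
$s = 0$ ($s = 2 \cdot 0 = 0$)
$Q = \frac{315}{68}$ ($Q = 6 - \frac{76 + 17}{0 + 68} = 6 - \frac{93}{68} = \frac{315}{68} \approx 4.6324$)
$V{\left(z,u \right)} = 1$ ($V{\left(z,u \right)} = -4 - -5 = -4 + 5 = 1$)
$\left(Q + 19\right) V{\left(-12,7 \right)} = \left(\frac{315}{68} + 19\right) 1 = \frac{1607}{68} \cdot 1 = \frac{1607}{68}$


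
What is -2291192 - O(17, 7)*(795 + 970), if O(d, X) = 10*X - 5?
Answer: -2405917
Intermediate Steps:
O(d, X) = -5 + 10*X
-2291192 - O(17, 7)*(795 + 970) = -2291192 - (-5 + 10*7)*(795 + 970) = -2291192 - (-5 + 70)*1765 = -2291192 - 65*1765 = -2291192 - 1*114725 = -2291192 - 114725 = -2405917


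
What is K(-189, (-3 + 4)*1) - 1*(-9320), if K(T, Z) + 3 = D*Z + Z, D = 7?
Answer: 9325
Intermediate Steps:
K(T, Z) = -3 + 8*Z (K(T, Z) = -3 + (7*Z + Z) = -3 + 8*Z)
K(-189, (-3 + 4)*1) - 1*(-9320) = (-3 + 8*((-3 + 4)*1)) - 1*(-9320) = (-3 + 8*(1*1)) + 9320 = (-3 + 8*1) + 9320 = (-3 + 8) + 9320 = 5 + 9320 = 9325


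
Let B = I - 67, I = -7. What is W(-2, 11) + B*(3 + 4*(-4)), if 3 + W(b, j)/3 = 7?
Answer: 974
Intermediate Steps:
W(b, j) = 12 (W(b, j) = -9 + 3*7 = -9 + 21 = 12)
B = -74 (B = -7 - 67 = -74)
W(-2, 11) + B*(3 + 4*(-4)) = 12 - 74*(3 + 4*(-4)) = 12 - 74*(3 - 16) = 12 - 74*(-13) = 12 + 962 = 974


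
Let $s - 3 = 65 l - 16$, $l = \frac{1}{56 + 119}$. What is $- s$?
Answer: $\frac{442}{35} \approx 12.629$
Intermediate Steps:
$l = \frac{1}{175} \approx 0.0057143$
$s = - \frac{442}{35}$ ($s = 3 + \left(65 \cdot \frac{1}{175} - 16\right) = 3 + \left(\frac{13}{35} - 16\right) = 3 - \frac{547}{35} = - \frac{442}{35} \approx -12.629$)
$- s = \left(-1\right) \left(- \frac{442}{35}\right) = \frac{442}{35}$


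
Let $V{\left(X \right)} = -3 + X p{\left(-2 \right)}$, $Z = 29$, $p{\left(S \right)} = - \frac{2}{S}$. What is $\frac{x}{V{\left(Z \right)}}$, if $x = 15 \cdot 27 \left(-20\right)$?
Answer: $- \frac{4050}{13} \approx -311.54$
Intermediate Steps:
$V{\left(X \right)} = -3 + X$ ($V{\left(X \right)} = -3 + X \left(- \frac{2}{-2}\right) = -3 + X \left(\left(-2\right) \left(- \frac{1}{2}\right)\right) = -3 + X 1 = -3 + X$)
$x = -8100$ ($x = 405 \left(-20\right) = -8100$)
$\frac{x}{V{\left(Z \right)}} = - \frac{8100}{-3 + 29} = - \frac{8100}{26} = \left(-8100\right) \frac{1}{26} = - \frac{4050}{13}$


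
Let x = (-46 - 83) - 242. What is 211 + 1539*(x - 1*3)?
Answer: -575375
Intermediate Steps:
x = -371 (x = -129 - 242 = -371)
211 + 1539*(x - 1*3) = 211 + 1539*(-371 - 1*3) = 211 + 1539*(-371 - 3) = 211 + 1539*(-374) = 211 - 575586 = -575375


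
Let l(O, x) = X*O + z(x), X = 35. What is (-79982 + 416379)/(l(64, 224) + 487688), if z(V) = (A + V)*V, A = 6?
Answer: 336397/541448 ≈ 0.62129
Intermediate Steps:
z(V) = V*(6 + V) (z(V) = (6 + V)*V = V*(6 + V))
l(O, x) = 35*O + x*(6 + x)
(-79982 + 416379)/(l(64, 224) + 487688) = (-79982 + 416379)/((35*64 + 224*(6 + 224)) + 487688) = 336397/((2240 + 224*230) + 487688) = 336397/((2240 + 51520) + 487688) = 336397/(53760 + 487688) = 336397/541448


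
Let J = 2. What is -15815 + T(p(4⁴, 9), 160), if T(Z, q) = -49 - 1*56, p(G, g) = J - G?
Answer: -15920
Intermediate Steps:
p(G, g) = 2 - G
T(Z, q) = -105 (T(Z, q) = -49 - 56 = -105)
-15815 + T(p(4⁴, 9), 160) = -15815 - 105 = -15920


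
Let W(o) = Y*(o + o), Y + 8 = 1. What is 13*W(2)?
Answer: -364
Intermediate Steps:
Y = -7 (Y = -8 + 1 = -7)
W(o) = -14*o (W(o) = -7*(o + o) = -14*o)
13*W(2) = 13*(-14*2) = 13*(-28) = -364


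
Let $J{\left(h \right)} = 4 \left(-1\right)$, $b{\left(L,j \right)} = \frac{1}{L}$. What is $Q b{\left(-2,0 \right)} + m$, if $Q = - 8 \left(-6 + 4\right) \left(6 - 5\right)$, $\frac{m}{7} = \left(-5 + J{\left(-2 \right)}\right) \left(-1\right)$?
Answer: $55$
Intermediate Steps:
$J{\left(h \right)} = -4$
$m = 63$ ($m = 7 \left(-5 - 4\right) \left(-1\right) = 7 \left(\left(-9\right) \left(-1\right)\right) = 7 \cdot 9 = 63$)
$Q = 16$ ($Q = - 8 \left(\left(-2\right) 1\right) = \left(-8\right) \left(-2\right) = 16$)
$Q b{\left(-2,0 \right)} + m = \frac{16}{-2} + 63 = 16 \left(- \frac{1}{2}\right) + 63 = -8 + 63 = 55$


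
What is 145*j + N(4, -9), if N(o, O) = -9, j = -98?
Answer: -14219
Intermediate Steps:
145*j + N(4, -9) = 145*(-98) - 9 = -14210 - 9 = -14219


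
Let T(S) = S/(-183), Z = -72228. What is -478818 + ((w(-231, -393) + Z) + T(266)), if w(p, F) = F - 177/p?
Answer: -7770336634/14091 ≈ -5.5144e+5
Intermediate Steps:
T(S) = -S/183 (T(S) = S*(-1/183) = -S/183)
-478818 + ((w(-231, -393) + Z) + T(266)) = -478818 + (((-393 - 177/(-231)) - 72228) - 1/183*266) = -478818 + (((-393 - 177*(-1/231)) - 72228) - 266/183) = -478818 + (((-393 + 59/77) - 72228) - 266/183) = -478818 + ((-30202/77 - 72228) - 266/183) = -478818 + (-5591758/77 - 266/183) = -478818 - 1023312196/14091 = -7770336634/14091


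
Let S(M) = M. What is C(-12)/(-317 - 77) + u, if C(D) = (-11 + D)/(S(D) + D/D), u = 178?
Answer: 771429/4334 ≈ 177.99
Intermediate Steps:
C(D) = (-11 + D)/(1 + D) (C(D) = (-11 + D)/(D + D/D) = (-11 + D)/(D + 1) = (-11 + D)/(1 + D))
C(-12)/(-317 - 77) + u = ((-11 - 12)/(1 - 12))/(-317 - 77) + 178 = (-23/(-11))/(-394) + 178 = -1/11*(-23)*(-1/394) + 178 = (23/11)*(-1/394) + 178 = -23/4334 + 178 = 771429/4334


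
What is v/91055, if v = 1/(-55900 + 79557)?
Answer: 1/2154088135 ≈ 4.6423e-10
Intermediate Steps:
v = 1/23657 ≈ 4.2271e-5
v/91055 = (1/23657)/91055 = (1/23657)*(1/91055) = 1/2154088135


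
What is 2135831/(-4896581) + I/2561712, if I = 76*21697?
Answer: 650735265515/3135907576668 ≈ 0.20751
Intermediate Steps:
I = 1648972
2135831/(-4896581) + I/2561712 = 2135831/(-4896581) + 1648972/2561712 = 2135831*(-1/4896581) + 1648972*(1/2561712) = -2135831/4896581 + 412243/640428 = 650735265515/3135907576668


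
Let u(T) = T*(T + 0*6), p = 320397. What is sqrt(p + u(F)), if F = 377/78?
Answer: sqrt(11535133)/6 ≈ 566.06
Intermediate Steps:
F = 29/6 (F = 377*(1/78) = 29/6 ≈ 4.8333)
u(T) = T**2 (u(T) = T*(T + 0) = T*T = T**2)
sqrt(p + u(F)) = sqrt(320397 + (29/6)**2) = sqrt(320397 + 841/36) = sqrt(11535133/36) = sqrt(11535133)/6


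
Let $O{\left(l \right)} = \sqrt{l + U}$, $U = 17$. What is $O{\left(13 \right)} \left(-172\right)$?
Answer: $- 172 \sqrt{30} \approx -942.08$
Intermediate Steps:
$O{\left(l \right)} = \sqrt{17 + l}$ ($O{\left(l \right)} = \sqrt{l + 17} = \sqrt{17 + l}$)
$O{\left(13 \right)} \left(-172\right) = \sqrt{17 + 13} \left(-172\right) = \sqrt{30} \left(-172\right) = - 172 \sqrt{30}$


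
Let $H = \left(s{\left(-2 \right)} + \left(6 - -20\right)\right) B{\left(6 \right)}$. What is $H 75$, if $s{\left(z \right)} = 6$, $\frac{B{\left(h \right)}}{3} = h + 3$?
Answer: $64800$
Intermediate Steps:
$B{\left(h \right)} = 9 + 3 h$ ($B{\left(h \right)} = 3 \left(h + 3\right) = 3 \left(3 + h\right) = 9 + 3 h$)
$H = 864$ ($H = \left(6 + \left(6 - -20\right)\right) \left(9 + 3 \cdot 6\right) = \left(6 + \left(6 + 20\right)\right) \left(9 + 18\right) = \left(6 + 26\right) 27 = 32 \cdot 27 = 864$)
$H 75 = 864 \cdot 75 = 64800$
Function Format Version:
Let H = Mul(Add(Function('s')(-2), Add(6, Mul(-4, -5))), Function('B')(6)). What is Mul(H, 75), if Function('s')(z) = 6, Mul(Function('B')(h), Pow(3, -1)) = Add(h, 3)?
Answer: 64800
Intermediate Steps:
Function('B')(h) = Add(9, Mul(3, h)) (Function('B')(h) = Mul(3, Add(h, 3)) = Mul(3, Add(3, h)) = Add(9, Mul(3, h)))
H = 864 (H = Mul(Add(6, Add(6, Mul(-4, -5))), Add(9, Mul(3, 6))) = Mul(Add(6, Add(6, 20)), Add(9, 18)) = Mul(Add(6, 26), 27) = Mul(32, 27) = 864)
Mul(H, 75) = Mul(864, 75) = 64800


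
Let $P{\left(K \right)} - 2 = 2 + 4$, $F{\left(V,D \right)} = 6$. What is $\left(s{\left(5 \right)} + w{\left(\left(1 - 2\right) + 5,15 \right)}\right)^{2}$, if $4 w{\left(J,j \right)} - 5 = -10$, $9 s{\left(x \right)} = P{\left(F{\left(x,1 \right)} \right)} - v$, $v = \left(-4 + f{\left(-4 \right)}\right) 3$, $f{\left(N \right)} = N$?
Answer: $\frac{6889}{1296} \approx 5.3156$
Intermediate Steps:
$P{\left(K \right)} = 8$ ($P{\left(K \right)} = 2 + \left(2 + 4\right) = 2 + 6 = 8$)
$v = -24$ ($v = \left(-4 - 4\right) 3 = \left(-8\right) 3 = -24$)
$s{\left(x \right)} = \frac{32}{9}$ ($s{\left(x \right)} = \frac{8 - -24}{9} = \frac{8 + 24}{9} = \frac{1}{9} \cdot 32 = \frac{32}{9}$)
$w{\left(J,j \right)} = - \frac{5}{4}$ ($w{\left(J,j \right)} = \frac{5}{4} + \frac{1}{4} \left(-10\right) = \frac{5}{4} - \frac{5}{2} = - \frac{5}{4}$)
$\left(s{\left(5 \right)} + w{\left(\left(1 - 2\right) + 5,15 \right)}\right)^{2} = \left(\frac{32}{9} - \frac{5}{4}\right)^{2} = \left(\frac{83}{36}\right)^{2} = \frac{6889}{1296}$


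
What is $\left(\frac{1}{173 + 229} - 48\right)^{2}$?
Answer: $\frac{372297025}{161604} \approx 2303.8$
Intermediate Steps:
$\left(\frac{1}{173 + 229} - 48\right)^{2} = \left(\frac{1}{402} - 48\right)^{2} = \left(- \frac{19295}{402}\right)^{2} = \frac{372297025}{161604}$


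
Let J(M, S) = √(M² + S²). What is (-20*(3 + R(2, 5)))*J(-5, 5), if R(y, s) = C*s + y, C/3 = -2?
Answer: 2500*√2 ≈ 3535.5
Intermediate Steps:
C = -6 (C = 3*(-2) = -6)
R(y, s) = y - 6*s (R(y, s) = -6*s + y = y - 6*s)
(-20*(3 + R(2, 5)))*J(-5, 5) = (-20*(3 + (2 - 6*5)))*√((-5)² + 5²) = (-20*(3 + (2 - 30)))*√(25 + 25) = (-20*(3 - 28))*√50 = (-20*(-25))*(5*√2) = 500*(5*√2) = 2500*√2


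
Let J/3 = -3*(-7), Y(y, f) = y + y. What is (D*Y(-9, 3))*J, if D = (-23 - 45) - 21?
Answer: 100926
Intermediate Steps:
Y(y, f) = 2*y
D = -89 (D = -68 - 21 = -89)
J = 63 (J = 3*(-3*(-7)) = 3*21 = 63)
(D*Y(-9, 3))*J = -178*(-9)*63 = -89*(-18)*63 = 1602*63 = 100926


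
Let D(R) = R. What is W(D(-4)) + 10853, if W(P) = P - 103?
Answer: 10746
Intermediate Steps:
W(P) = -103 + P
W(D(-4)) + 10853 = (-103 - 4) + 10853 = -107 + 10853 = 10746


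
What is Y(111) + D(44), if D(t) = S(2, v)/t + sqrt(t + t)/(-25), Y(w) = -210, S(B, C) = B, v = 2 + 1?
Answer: -4619/22 - 2*sqrt(22)/25 ≈ -210.33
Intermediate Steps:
v = 3
D(t) = 2/t - sqrt(2)*sqrt(t)/25 (D(t) = 2/t + sqrt(t + t)/(-25) = 2/t + sqrt(2*t)*(-1/25) = 2/t + (sqrt(2)*sqrt(t))*(-1/25) = 2/t - sqrt(2)*sqrt(t)/25)
Y(111) + D(44) = -210 + (1/25)*(50 - sqrt(2)*44**(3/2))/44 = -210 + (1/25)*(1/44)*(50 - sqrt(2)*88*sqrt(11)) = -210 + (1/25)*(1/44)*(50 - 88*sqrt(22)) = -210 + (1/22 - 2*sqrt(22)/25) = -4619/22 - 2*sqrt(22)/25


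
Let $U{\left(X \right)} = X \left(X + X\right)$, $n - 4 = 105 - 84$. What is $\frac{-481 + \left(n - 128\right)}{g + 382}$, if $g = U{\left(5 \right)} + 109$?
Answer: $- \frac{584}{541} \approx -1.0795$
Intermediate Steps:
$n = 25$ ($n = 4 + \left(105 - 84\right) = 4 + 21 = 25$)
$U{\left(X \right)} = 2 X^{2}$ ($U{\left(X \right)} = X 2 X = 2 X^{2}$)
$g = 159$ ($g = 2 \cdot 5^{2} + 109 = 2 \cdot 25 + 109 = 50 + 109 = 159$)
$\frac{-481 + \left(n - 128\right)}{g + 382} = \frac{-481 + \left(25 - 128\right)}{159 + 382} = \frac{-481 + \left(25 - 128\right)}{541} = \left(-481 - 103\right) \frac{1}{541} = \left(-584\right) \frac{1}{541} = - \frac{584}{541}$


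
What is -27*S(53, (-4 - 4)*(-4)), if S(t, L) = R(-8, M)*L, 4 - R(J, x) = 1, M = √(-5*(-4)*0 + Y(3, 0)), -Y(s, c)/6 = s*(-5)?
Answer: -2592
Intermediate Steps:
Y(s, c) = 30*s (Y(s, c) = -6*s*(-5) = -(-30)*s = 30*s)
M = 3*√10 (M = √(-5*(-4)*0 + 30*3) = √(20*0 + 90) = √(0 + 90) = √90 = 3*√10 ≈ 9.4868)
R(J, x) = 3 (R(J, x) = 4 - 1*1 = 4 - 1 = 3)
S(t, L) = 3*L
-27*S(53, (-4 - 4)*(-4)) = -81*(-4 - 4)*(-4) = -81*(-8*(-4)) = -81*32 = -27*96 = -2592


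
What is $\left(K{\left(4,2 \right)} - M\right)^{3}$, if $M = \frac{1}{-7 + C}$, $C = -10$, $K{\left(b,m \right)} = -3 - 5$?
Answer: $- \frac{2460375}{4913} \approx -500.79$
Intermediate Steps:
$K{\left(b,m \right)} = -8$
$M = - \frac{1}{17}$ ($M = \frac{1}{-7 - 10} = \frac{1}{-17} = - \frac{1}{17} \approx -0.058824$)
$\left(K{\left(4,2 \right)} - M\right)^{3} = \left(-8 - - \frac{1}{17}\right)^{3} = \left(-8 + \frac{1}{17}\right)^{3} = \left(- \frac{135}{17}\right)^{3} = - \frac{2460375}{4913}$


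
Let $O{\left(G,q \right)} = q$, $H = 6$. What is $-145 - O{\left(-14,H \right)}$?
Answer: $-151$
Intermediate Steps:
$-145 - O{\left(-14,H \right)} = -145 - 6 = -151$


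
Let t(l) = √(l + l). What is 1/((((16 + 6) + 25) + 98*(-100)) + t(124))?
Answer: -9753/95120761 - 2*√62/95120761 ≈ -0.00010270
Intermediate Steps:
t(l) = √2*√l (t(l) = √(2*l) = √2*√l)
1/((((16 + 6) + 25) + 98*(-100)) + t(124)) = 1/((((16 + 6) + 25) + 98*(-100)) + √2*√124) = 1/(((22 + 25) - 9800) + √2*(2*√31)) = 1/((47 - 9800) + 2*√62) = 1/(-9753 + 2*√62)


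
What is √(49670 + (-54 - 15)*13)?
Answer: √48773 ≈ 220.85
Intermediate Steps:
√(49670 + (-54 - 15)*13) = √(49670 - 69*13) = √(49670 - 897) = √48773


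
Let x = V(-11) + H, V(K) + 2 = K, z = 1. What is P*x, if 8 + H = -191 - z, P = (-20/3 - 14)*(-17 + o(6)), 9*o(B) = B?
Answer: -215698/3 ≈ -71899.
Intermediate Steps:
o(B) = B/9
V(K) = -2 + K
P = 3038/9 (P = (-20/3 - 14)*(-17 + (⅑)*6) = (-20*⅓ - 14)*(-17 + ⅔) = (-20/3 - 14)*(-49/3) = -62/3*(-49/3) = 3038/9 ≈ 337.56)
H = -200 (H = -8 + (-191 - 1*1) = -8 + (-191 - 1) = -8 - 192 = -200)
x = -213 (x = (-2 - 11) - 200 = -13 - 200 = -213)
P*x = (3038/9)*(-213) = -215698/3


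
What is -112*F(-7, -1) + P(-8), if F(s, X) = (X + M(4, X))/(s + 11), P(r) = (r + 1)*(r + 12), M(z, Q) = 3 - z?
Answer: 28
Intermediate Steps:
P(r) = (1 + r)*(12 + r)
F(s, X) = (-1 + X)/(11 + s) (F(s, X) = (X + (3 - 1*4))/(s + 11) = (X + (3 - 4))/(11 + s) = (X - 1)/(11 + s) = (-1 + X)/(11 + s))
-112*F(-7, -1) + P(-8) = -112*(-1 - 1)/(11 - 7) + (12 + (-8)² + 13*(-8)) = -112*(-2)/4 + (12 + 64 - 104) = -28*(-2) - 28 = -112*(-½) - 28 = 56 - 28 = 28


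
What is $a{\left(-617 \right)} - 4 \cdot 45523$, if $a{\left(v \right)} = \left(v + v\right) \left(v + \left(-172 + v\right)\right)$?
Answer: $1552912$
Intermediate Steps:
$a{\left(v \right)} = 2 v \left(-172 + 2 v\right)$
$a{\left(-617 \right)} - 4 \cdot 45523 = 4 \left(-617\right) \left(-86 - 617\right) - 4 \cdot 45523 = 4 \left(-617\right) \left(-703\right) - 182092 = 1735004 - 182092 = 1552912$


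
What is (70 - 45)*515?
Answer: 12875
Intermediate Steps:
(70 - 45)*515 = 25*515 = 12875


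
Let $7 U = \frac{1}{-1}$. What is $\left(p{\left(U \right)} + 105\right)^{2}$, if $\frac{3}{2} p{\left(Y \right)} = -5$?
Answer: $\frac{93025}{9} \approx 10336.0$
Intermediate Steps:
$U = - \frac{1}{7}$ ($U = \frac{1}{7 \left(-1\right)} = \frac{1}{7} \left(-1\right) = - \frac{1}{7} \approx -0.14286$)
$p{\left(Y \right)} = - \frac{10}{3}$ ($p{\left(Y \right)} = \frac{2}{3} \left(-5\right) = - \frac{10}{3}$)
$\left(p{\left(U \right)} + 105\right)^{2} = \left(- \frac{10}{3} + 105\right)^{2} = \left(\frac{305}{3}\right)^{2} = \frac{93025}{9}$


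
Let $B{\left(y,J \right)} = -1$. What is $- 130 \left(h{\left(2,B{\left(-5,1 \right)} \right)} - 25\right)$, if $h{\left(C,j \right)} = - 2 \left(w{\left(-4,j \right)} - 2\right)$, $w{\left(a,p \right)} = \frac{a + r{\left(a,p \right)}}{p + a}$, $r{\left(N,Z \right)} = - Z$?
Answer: $2886$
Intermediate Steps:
$w{\left(a,p \right)} = \frac{a - p}{a + p}$ ($w{\left(a,p \right)} = \frac{a - p}{p + a} = \frac{a - p}{a + p}$)
$h{\left(C,j \right)} = 4 - \frac{2 \left(-4 - j\right)}{-4 + j}$ ($h{\left(C,j \right)} = - 2 \left(\frac{-4 - j}{-4 + j} - 2\right) = - 2 \left(-2 + \frac{-4 - j}{-4 + j}\right) = 4 - \frac{2 \left(-4 - j\right)}{-4 + j}$)
$- 130 \left(h{\left(2,B{\left(-5,1 \right)} \right)} - 25\right) = - 130 \left(\frac{2 \left(-4 + 3 \left(-1\right)\right)}{-4 - 1} - 25\right) = - 130 \left(\frac{2 \left(-4 - 3\right)}{-5} - 25\right) = - 130 \left(2 \left(- \frac{1}{5}\right) \left(-7\right) - 25\right) = - 130 \left(\frac{14}{5} - 25\right) = \left(-130\right) \left(- \frac{111}{5}\right) = 2886$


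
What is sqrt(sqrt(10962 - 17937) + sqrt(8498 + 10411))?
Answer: sqrt(3*sqrt(2101) + 15*I*sqrt(31)) ≈ 12.215 + 3.4187*I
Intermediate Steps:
sqrt(sqrt(10962 - 17937) + sqrt(8498 + 10411)) = sqrt(sqrt(-6975) + sqrt(18909)) = sqrt(15*I*sqrt(31) + 3*sqrt(2101)) = sqrt(3*sqrt(2101) + 15*I*sqrt(31))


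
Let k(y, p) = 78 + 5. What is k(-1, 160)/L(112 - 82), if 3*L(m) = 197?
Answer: 249/197 ≈ 1.2640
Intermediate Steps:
k(y, p) = 83
L(m) = 197/3 (L(m) = (⅓)*197 = 197/3)
k(-1, 160)/L(112 - 82) = 83/(197/3) = 83*(3/197) = 249/197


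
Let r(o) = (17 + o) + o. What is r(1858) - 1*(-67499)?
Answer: 71232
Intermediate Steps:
r(o) = 17 + 2*o
r(1858) - 1*(-67499) = (17 + 2*1858) - 1*(-67499) = (17 + 3716) + 67499 = 3733 + 67499 = 71232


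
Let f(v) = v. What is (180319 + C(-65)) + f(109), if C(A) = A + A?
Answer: 180298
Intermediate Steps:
C(A) = 2*A
(180319 + C(-65)) + f(109) = (180319 + 2*(-65)) + 109 = (180319 - 130) + 109 = 180189 + 109 = 180298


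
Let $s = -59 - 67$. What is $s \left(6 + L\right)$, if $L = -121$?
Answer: $14490$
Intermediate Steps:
$s = -126$
$s \left(6 + L\right) = - 126 \left(6 - 121\right) = \left(-126\right) \left(-115\right) = 14490$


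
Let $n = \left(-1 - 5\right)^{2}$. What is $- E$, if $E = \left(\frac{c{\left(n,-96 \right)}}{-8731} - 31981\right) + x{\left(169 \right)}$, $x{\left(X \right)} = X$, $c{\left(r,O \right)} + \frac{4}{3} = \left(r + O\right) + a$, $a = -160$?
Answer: $\frac{833251052}{26193} \approx 31812.0$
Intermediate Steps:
$n = 36$ ($n = \left(-6\right)^{2} = 36$)
$c{\left(r,O \right)} = - \frac{484}{3} + O + r$ ($c{\left(r,O \right)} = - \frac{4}{3} - \left(160 - O - r\right) = - \frac{4}{3} + \left(-160 + O + r\right) = - \frac{484}{3} + O + r$)
$E = - \frac{833251052}{26193}$ ($E = \left(\frac{- \frac{484}{3} - 96 + 36}{-8731} - 31981\right) + 169 = \left(\left(- \frac{664}{3}\right) \left(- \frac{1}{8731}\right) - 31981\right) + 169 = \left(\frac{664}{26193} - 31981\right) + 169 = - \frac{837677669}{26193} + 169 = - \frac{833251052}{26193} \approx -31812.0$)
$- E = \left(-1\right) \left(- \frac{833251052}{26193}\right) = \frac{833251052}{26193}$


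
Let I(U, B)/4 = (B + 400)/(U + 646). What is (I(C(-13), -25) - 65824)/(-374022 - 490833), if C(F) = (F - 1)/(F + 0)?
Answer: 15380333/202087785 ≈ 0.076107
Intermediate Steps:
C(F) = (-1 + F)/F
I(U, B) = 4*(400 + B)/(646 + U) (I(U, B) = 4*((B + 400)/(U + 646)) = 4*((400 + B)/(646 + U)) = 4*(400 + B)/(646 + U))
(I(C(-13), -25) - 65824)/(-374022 - 490833) = (4*(400 - 25)/(646 + (-1 - 13)/(-13)) - 65824)/(-374022 - 490833) = (4*375/(646 - 1/13*(-14)) - 65824)/(-864855) = (4*375/(646 + 14/13) - 65824)*(-1/864855) = (4*375/(8412/13) - 65824)*(-1/864855) = (4*(13/8412)*375 - 65824)*(-1/864855) = (1625/701 - 65824)*(-1/864855) = -46140999/701*(-1/864855) = 15380333/202087785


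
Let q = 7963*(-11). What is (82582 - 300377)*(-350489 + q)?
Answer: 95412069190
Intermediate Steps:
q = -87593
(82582 - 300377)*(-350489 + q) = (82582 - 300377)*(-350489 - 87593) = -217795*(-438082) = 95412069190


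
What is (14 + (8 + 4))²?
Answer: 676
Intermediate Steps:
(14 + (8 + 4))² = (14 + 12)² = 26² = 676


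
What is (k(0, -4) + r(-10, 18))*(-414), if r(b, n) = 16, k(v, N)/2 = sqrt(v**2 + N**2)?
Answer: -9936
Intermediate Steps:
k(v, N) = 2*sqrt(N**2 + v**2) (k(v, N) = 2*sqrt(v**2 + N**2) = 2*sqrt(N**2 + v**2))
(k(0, -4) + r(-10, 18))*(-414) = (2*sqrt((-4)**2 + 0**2) + 16)*(-414) = (2*sqrt(16 + 0) + 16)*(-414) = (2*sqrt(16) + 16)*(-414) = (2*4 + 16)*(-414) = (8 + 16)*(-414) = 24*(-414) = -9936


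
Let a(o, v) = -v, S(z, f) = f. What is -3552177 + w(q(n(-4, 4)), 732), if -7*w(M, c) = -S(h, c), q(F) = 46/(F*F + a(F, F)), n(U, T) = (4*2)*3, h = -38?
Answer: -24864507/7 ≈ -3.5521e+6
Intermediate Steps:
n(U, T) = 24 (n(U, T) = 8*3 = 24)
q(F) = 46/(F² - F) (q(F) = 46/(F*F - F) = 46/(F² - F))
w(M, c) = c/7 (w(M, c) = -(-1)*c/7 = c/7)
-3552177 + w(q(n(-4, 4)), 732) = -3552177 + (⅐)*732 = -3552177 + 732/7 = -24864507/7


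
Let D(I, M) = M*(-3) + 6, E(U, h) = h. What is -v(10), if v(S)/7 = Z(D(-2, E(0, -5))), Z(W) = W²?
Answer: -3087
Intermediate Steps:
D(I, M) = 6 - 3*M (D(I, M) = -3*M + 6 = 6 - 3*M)
v(S) = 3087 (v(S) = 7*(6 - 3*(-5))² = 7*(6 + 15)² = 7*21² = 7*441 = 3087)
-v(10) = -1*3087 = -3087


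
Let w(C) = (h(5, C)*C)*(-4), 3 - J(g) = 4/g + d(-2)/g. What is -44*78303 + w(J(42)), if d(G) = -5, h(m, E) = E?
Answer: -1519407541/441 ≈ -3.4454e+6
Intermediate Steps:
J(g) = 3 + 1/g (J(g) = 3 - (4/g - 5/g) = 3 - (-1)/g = 3 + 1/g)
w(C) = -4*C² (w(C) = (C*C)*(-4) = C²*(-4) = -4*C²)
-44*78303 + w(J(42)) = -44*78303 - 4*(3 + 1/42)² = -3445332 - 4*(3 + 1/42)² = -3445332 - 4*(127/42)² = -3445332 - 4*16129/1764 = -3445332 - 16129/441 = -1519407541/441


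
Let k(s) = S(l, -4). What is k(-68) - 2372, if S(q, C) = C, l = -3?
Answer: -2376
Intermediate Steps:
k(s) = -4
k(-68) - 2372 = -4 - 2372 = -2376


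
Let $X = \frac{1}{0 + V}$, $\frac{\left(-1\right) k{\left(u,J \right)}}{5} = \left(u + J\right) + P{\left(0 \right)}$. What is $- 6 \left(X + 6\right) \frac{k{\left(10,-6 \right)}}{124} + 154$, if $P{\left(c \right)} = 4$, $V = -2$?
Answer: $\frac{5104}{31} \approx 164.65$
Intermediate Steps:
$k{\left(u,J \right)} = -20 - 5 J - 5 u$ ($k{\left(u,J \right)} = - 5 \left(\left(u + J\right) + 4\right) = - 5 \left(\left(J + u\right) + 4\right) = - 5 \left(4 + J + u\right) = -20 - 5 J - 5 u$)
$X = - \frac{1}{2}$ ($X = \frac{1}{0 - 2} = \frac{1}{-2} = - \frac{1}{2} \approx -0.5$)
$- 6 \left(X + 6\right) \frac{k{\left(10,-6 \right)}}{124} + 154 = - 6 \left(- \frac{1}{2} + 6\right) \frac{-20 - -30 - 50}{124} + 154 = \left(-6\right) \frac{11}{2} \left(-20 + 30 - 50\right) \frac{1}{124} + 154 = - 33 \left(\left(-40\right) \frac{1}{124}\right) + 154 = \left(-33\right) \left(- \frac{10}{31}\right) + 154 = \frac{330}{31} + 154 = \frac{5104}{31}$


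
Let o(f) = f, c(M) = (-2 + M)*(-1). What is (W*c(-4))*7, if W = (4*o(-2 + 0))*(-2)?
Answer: 672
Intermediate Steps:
c(M) = 2 - M
W = 16 (W = (4*(-2 + 0))*(-2) = (4*(-2))*(-2) = -8*(-2) = 16)
(W*c(-4))*7 = (16*(2 - 1*(-4)))*7 = (16*(2 + 4))*7 = (16*6)*7 = 96*7 = 672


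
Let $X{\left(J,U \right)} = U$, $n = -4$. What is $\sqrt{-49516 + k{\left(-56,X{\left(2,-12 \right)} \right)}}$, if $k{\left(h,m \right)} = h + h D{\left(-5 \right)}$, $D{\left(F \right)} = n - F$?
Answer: $2 i \sqrt{12407} \approx 222.77 i$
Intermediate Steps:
$D{\left(F \right)} = -4 - F$
$k{\left(h,m \right)} = 2 h$ ($k{\left(h,m \right)} = h + h \left(-4 - -5\right) = h + h \left(-4 + 5\right) = h + h 1 = h + h = 2 h$)
$\sqrt{-49516 + k{\left(-56,X{\left(2,-12 \right)} \right)}} = \sqrt{-49516 + 2 \left(-56\right)} = \sqrt{-49516 - 112} = \sqrt{-49628} = 2 i \sqrt{12407}$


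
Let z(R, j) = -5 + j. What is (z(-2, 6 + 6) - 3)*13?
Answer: 52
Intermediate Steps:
(z(-2, 6 + 6) - 3)*13 = ((-5 + (6 + 6)) - 3)*13 = ((-5 + 12) - 3)*13 = (7 - 3)*13 = 4*13 = 52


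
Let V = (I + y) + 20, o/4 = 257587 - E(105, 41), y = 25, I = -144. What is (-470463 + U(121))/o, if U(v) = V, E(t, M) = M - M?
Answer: -235281/515174 ≈ -0.45670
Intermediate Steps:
E(t, M) = 0
o = 1030348 (o = 4*(257587 - 1*0) = 4*(257587 + 0) = 4*257587 = 1030348)
V = -99 (V = (-144 + 25) + 20 = -119 + 20 = -99)
U(v) = -99
(-470463 + U(121))/o = (-470463 - 99)/1030348 = -470562*1/1030348 = -235281/515174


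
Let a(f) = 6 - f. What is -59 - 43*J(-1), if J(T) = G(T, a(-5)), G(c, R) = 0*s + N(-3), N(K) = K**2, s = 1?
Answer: -446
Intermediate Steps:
G(c, R) = 9 (G(c, R) = 0*1 + (-3)**2 = 0 + 9 = 9)
J(T) = 9
-59 - 43*J(-1) = -59 - 43*9 = -59 - 387 = -446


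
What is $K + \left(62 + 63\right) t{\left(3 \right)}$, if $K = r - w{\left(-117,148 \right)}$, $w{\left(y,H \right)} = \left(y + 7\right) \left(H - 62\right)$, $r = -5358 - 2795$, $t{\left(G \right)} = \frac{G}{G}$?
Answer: $1432$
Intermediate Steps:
$t{\left(G \right)} = 1$
$r = -8153$
$w{\left(y,H \right)} = \left(-62 + H\right) \left(7 + y\right)$ ($w{\left(y,H \right)} = \left(7 + y\right) \left(-62 + H\right) = \left(-62 + H\right) \left(7 + y\right)$)
$K = 1307$ ($K = -8153 - \left(-434 - -7254 + 7 \cdot 148 + 148 \left(-117\right)\right) = -8153 - \left(-434 + 7254 + 1036 - 17316\right) = -8153 - -9460 = -8153 + 9460 = 1307$)
$K + \left(62 + 63\right) t{\left(3 \right)} = 1307 + \left(62 + 63\right) 1 = 1307 + 125 \cdot 1 = 1307 + 125 = 1432$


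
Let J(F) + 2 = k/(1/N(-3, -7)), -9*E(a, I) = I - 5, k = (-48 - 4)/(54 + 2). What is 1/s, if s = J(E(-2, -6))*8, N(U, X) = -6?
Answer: 7/200 ≈ 0.035000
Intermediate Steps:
k = -13/14 (k = -52/56 = -52*1/56 = -13/14 ≈ -0.92857)
E(a, I) = 5/9 - I/9 (E(a, I) = -(I - 5)/9 = -(-5 + I)/9 = 5/9 - I/9)
J(F) = 25/7 (J(F) = -2 - 13/(14*(1/(-6))) = -2 - 13/(14*(-1/6)) = -2 - 13/14*(-6) = -2 + 39/7 = 25/7)
s = 200/7 (s = (25/7)*8 = 200/7 ≈ 28.571)
1/s = 1/(200/7) = 7/200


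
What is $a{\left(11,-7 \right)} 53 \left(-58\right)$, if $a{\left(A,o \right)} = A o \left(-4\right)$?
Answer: $-946792$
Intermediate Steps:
$a{\left(A,o \right)} = - 4 A o$
$a{\left(11,-7 \right)} 53 \left(-58\right) = \left(-4\right) 11 \left(-7\right) 53 \left(-58\right) = 308 \cdot 53 \left(-58\right) = 16324 \left(-58\right) = -946792$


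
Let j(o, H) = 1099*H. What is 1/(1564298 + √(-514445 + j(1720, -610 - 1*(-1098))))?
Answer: 1564298/2447028210937 - √21867/2447028210937 ≈ 6.3920e-7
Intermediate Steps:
1/(1564298 + √(-514445 + j(1720, -610 - 1*(-1098)))) = 1/(1564298 + √(-514445 + 1099*(-610 - 1*(-1098)))) = 1/(1564298 + √(-514445 + 1099*(-610 + 1098))) = 1/(1564298 + √(-514445 + 1099*488)) = 1/(1564298 + √(-514445 + 536312)) = 1/(1564298 + √21867)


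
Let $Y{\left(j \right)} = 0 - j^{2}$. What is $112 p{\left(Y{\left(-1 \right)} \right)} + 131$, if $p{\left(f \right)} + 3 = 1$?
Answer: $-93$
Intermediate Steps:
$Y{\left(j \right)} = - j^{2}$
$p{\left(f \right)} = -2$ ($p{\left(f \right)} = -3 + 1 = -2$)
$112 p{\left(Y{\left(-1 \right)} \right)} + 131 = 112 \left(-2\right) + 131 = -224 + 131 = -93$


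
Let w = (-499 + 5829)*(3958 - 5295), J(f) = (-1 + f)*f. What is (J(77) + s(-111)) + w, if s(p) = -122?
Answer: -7120480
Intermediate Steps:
J(f) = f*(-1 + f)
w = -7126210 (w = 5330*(-1337) = -7126210)
(J(77) + s(-111)) + w = (77*(-1 + 77) - 122) - 7126210 = (77*76 - 122) - 7126210 = (5852 - 122) - 7126210 = 5730 - 7126210 = -7120480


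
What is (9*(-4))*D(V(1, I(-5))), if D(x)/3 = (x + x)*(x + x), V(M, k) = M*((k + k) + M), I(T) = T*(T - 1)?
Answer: -1607472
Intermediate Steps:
I(T) = T*(-1 + T)
V(M, k) = M*(M + 2*k) (V(M, k) = M*(2*k + M) = M*(M + 2*k))
D(x) = 12*x² (D(x) = 3*((x + x)*(x + x)) = 3*((2*x)*(2*x)) = 3*(4*x²) = 12*x²)
(9*(-4))*D(V(1, I(-5))) = (9*(-4))*(12*(1*(1 + 2*(-5*(-1 - 5))))²) = -432*(1*(1 + 2*(-5*(-6))))² = -432*(1*(1 + 2*30))² = -432*(1*(1 + 60))² = -432*(1*61)² = -432*61² = -432*3721 = -36*44652 = -1607472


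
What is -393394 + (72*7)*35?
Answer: -375754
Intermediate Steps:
-393394 + (72*7)*35 = -393394 + 504*35 = -393394 + 17640 = -375754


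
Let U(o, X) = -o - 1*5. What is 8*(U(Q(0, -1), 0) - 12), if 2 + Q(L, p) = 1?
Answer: -128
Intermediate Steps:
Q(L, p) = -1 (Q(L, p) = -2 + 1 = -1)
U(o, X) = -5 - o (U(o, X) = -o - 5 = -5 - o)
8*(U(Q(0, -1), 0) - 12) = 8*((-5 - 1*(-1)) - 12) = 8*((-5 + 1) - 12) = 8*(-4 - 12) = 8*(-16) = -128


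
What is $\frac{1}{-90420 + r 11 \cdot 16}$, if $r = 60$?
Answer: $- \frac{1}{79860} \approx -1.2522 \cdot 10^{-5}$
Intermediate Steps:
$\frac{1}{-90420 + r 11 \cdot 16} = \frac{1}{-90420 + 60 \cdot 11 \cdot 16} = \frac{1}{-90420 + 60 \cdot 176} = \frac{1}{-90420 + 10560} = \frac{1}{-79860} = - \frac{1}{79860}$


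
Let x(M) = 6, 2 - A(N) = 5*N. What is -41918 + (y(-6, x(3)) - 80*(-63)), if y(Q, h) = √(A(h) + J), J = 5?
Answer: -36878 + I*√23 ≈ -36878.0 + 4.7958*I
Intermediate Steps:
A(N) = 2 - 5*N
y(Q, h) = √(7 - 5*h) (y(Q, h) = √((2 - 5*h) + 5) = √(7 - 5*h))
-41918 + (y(-6, x(3)) - 80*(-63)) = -41918 + (√(7 - 5*6) - 80*(-63)) = -41918 + (√(7 - 30) + 5040) = -41918 + (√(-23) + 5040) = -41918 + (I*√23 + 5040) = -41918 + (5040 + I*√23) = -36878 + I*√23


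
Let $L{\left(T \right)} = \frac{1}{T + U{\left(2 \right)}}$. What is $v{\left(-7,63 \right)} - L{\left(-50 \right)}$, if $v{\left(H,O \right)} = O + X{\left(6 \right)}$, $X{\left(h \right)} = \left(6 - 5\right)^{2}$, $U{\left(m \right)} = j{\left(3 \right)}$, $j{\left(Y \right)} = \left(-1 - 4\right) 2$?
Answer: $\frac{3841}{60} \approx 64.017$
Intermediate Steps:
$j{\left(Y \right)} = -10$ ($j{\left(Y \right)} = \left(-5\right) 2 = -10$)
$U{\left(m \right)} = -10$
$L{\left(T \right)} = \frac{1}{-10 + T}$ ($L{\left(T \right)} = \frac{1}{T - 10} = \frac{1}{-10 + T}$)
$X{\left(h \right)} = 1$ ($X{\left(h \right)} = 1^{2} = 1$)
$v{\left(H,O \right)} = 1 + O$ ($v{\left(H,O \right)} = O + 1 = 1 + O$)
$v{\left(-7,63 \right)} - L{\left(-50 \right)} = \left(1 + 63\right) - \frac{1}{-10 - 50} = 64 - \frac{1}{-60} = 64 - - \frac{1}{60} = 64 + \frac{1}{60} = \frac{3841}{60}$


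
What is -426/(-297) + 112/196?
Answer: 1390/693 ≈ 2.0058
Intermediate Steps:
-426/(-297) + 112/196 = -426*(-1/297) + 112*(1/196) = 142/99 + 4/7 = 1390/693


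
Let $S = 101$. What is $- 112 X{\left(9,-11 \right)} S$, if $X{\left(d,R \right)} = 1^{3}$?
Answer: $-11312$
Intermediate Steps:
$X{\left(d,R \right)} = 1$
$- 112 X{\left(9,-11 \right)} S = \left(-112\right) 1 \cdot 101 = \left(-112\right) 101 = -11312$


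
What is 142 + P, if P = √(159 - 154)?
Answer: 142 + √5 ≈ 144.24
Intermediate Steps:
P = √5 ≈ 2.2361
142 + P = 142 + √5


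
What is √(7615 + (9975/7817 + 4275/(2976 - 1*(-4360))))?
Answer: √6262024798298642590/28672756 ≈ 87.275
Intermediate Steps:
√(7615 + (9975/7817 + 4275/(2976 - 1*(-4360)))) = √(7615 + (9975*(1/7817) + 4275/(2976 + 4360))) = √(7615 + (9975/7817 + 4275/7336)) = √(7615 + 106594275/57345512) = √(436792668155/57345512) = √6262024798298642590/28672756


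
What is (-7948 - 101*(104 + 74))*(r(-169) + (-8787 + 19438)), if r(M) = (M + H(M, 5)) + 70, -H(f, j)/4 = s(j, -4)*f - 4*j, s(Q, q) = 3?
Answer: -328223160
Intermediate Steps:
H(f, j) = -12*f + 16*j (H(f, j) = -4*(3*f - 4*j) = -4*(-4*j + 3*f) = -12*f + 16*j)
r(M) = 150 - 11*M (r(M) = (M + (-12*M + 16*5)) + 70 = (M + (-12*M + 80)) + 70 = (M + (80 - 12*M)) + 70 = (80 - 11*M) + 70 = 150 - 11*M)
(-7948 - 101*(104 + 74))*(r(-169) + (-8787 + 19438)) = (-7948 - 101*(104 + 74))*((150 - 11*(-169)) + (-8787 + 19438)) = (-7948 - 101*178)*((150 + 1859) + 10651) = (-7948 - 17978)*(2009 + 10651) = -25926*12660 = -328223160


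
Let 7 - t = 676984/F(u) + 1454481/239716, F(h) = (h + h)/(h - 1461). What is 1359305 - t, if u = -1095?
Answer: 188067070782629/87496340 ≈ 2.1494e+6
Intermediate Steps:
F(h) = 2*h/(-1461 + h) (F(h) = (2*h)/(-1461 + h) = 2*h/(-1461 + h))
t = -69132858338929/87496340 (t = 7 - (676984/((2*(-1095)/(-1461 - 1095))) + 1454481/239716) = 7 - (676984/((2*(-1095)/(-2556))) + 1454481*(1/239716)) = 7 - (676984/((2*(-1095)*(-1/2556))) + 1454481/239716) = 7 - (676984/(365/426) + 1454481/239716) = 7 - (676984*(426/365) + 1454481/239716) = 7 - (288395184/365 + 1454481/239716) = 7 - 1*69133470813309/87496340 = 7 - 69133470813309/87496340 = -69132858338929/87496340 ≈ -7.9012e+5)
1359305 - t = 1359305 - 1*(-69132858338929/87496340) = 1359305 + 69132858338929/87496340 = 188067070782629/87496340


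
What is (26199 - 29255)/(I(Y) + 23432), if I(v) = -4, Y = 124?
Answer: -764/5857 ≈ -0.13044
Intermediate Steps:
(26199 - 29255)/(I(Y) + 23432) = (26199 - 29255)/(-4 + 23432) = -3056/23428 = -3056*1/23428 = -764/5857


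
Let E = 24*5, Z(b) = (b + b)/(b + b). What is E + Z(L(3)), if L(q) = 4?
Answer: 121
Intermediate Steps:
Z(b) = 1 (Z(b) = (2*b)/((2*b)) = (2*b)*(1/(2*b)) = 1)
E = 120
E + Z(L(3)) = 120 + 1 = 121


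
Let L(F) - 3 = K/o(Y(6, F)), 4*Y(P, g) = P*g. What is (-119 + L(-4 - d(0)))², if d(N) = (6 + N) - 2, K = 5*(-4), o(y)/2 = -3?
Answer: 114244/9 ≈ 12694.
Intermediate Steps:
Y(P, g) = P*g/4 (Y(P, g) = (P*g)/4 = P*g/4)
o(y) = -6 (o(y) = 2*(-3) = -6)
K = -20
d(N) = 4 + N
L(F) = 19/3 (L(F) = 3 - 20/(-6) = 3 - 20*(-⅙) = 3 + 10/3 = 19/3)
(-119 + L(-4 - d(0)))² = (-119 + 19/3)² = (-338/3)² = 114244/9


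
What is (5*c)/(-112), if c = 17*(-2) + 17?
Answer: 85/112 ≈ 0.75893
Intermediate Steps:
c = -17 (c = -34 + 17 = -17)
(5*c)/(-112) = (5*(-17))/(-112) = -85*(-1/112) = 85/112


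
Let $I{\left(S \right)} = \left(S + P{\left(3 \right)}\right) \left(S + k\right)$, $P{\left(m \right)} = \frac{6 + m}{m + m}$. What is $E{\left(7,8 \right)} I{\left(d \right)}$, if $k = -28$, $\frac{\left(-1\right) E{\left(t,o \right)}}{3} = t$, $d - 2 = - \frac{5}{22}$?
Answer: $\frac{218106}{121} \approx 1802.5$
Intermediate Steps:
$d = \frac{39}{22}$ ($d = 2 - \frac{5}{22} = \frac{39}{22} \approx 1.7727$)
$P{\left(m \right)} = \frac{6 + m}{2 m}$
$E{\left(t,o \right)} = - 3 t$
$I{\left(S \right)} = \left(-28 + S\right) \left(\frac{3}{2} + S\right)$ ($I{\left(S \right)} = \left(S + \frac{6 + 3}{2 \cdot 3}\right) \left(S - 28\right) = \left(S + \frac{1}{2} \cdot \frac{1}{3} \cdot 9\right) \left(-28 + S\right) = \left(S + \frac{3}{2}\right) \left(-28 + S\right) = \left(\frac{3}{2} + S\right) \left(-28 + S\right) = \left(-28 + S\right) \left(\frac{3}{2} + S\right)$)
$E{\left(7,8 \right)} I{\left(d \right)} = \left(-3\right) 7 \left(-42 + \left(\frac{39}{22}\right)^{2} - \frac{2067}{44}\right) = - 21 \left(-42 + \frac{1521}{484} - \frac{2067}{44}\right) = \left(-21\right) \left(- \frac{10386}{121}\right) = \frac{218106}{121}$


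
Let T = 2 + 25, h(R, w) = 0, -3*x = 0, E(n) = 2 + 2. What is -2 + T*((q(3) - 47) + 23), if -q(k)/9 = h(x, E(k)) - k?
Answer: 79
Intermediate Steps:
E(n) = 4
x = 0 (x = -⅓*0 = 0)
q(k) = 9*k (q(k) = -9*(0 - k) = -(-9)*k = 9*k)
T = 27
-2 + T*((q(3) - 47) + 23) = -2 + 27*((9*3 - 47) + 23) = -2 + 27*((27 - 47) + 23) = -2 + 27*(-20 + 23) = -2 + 27*3 = -2 + 81 = 79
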